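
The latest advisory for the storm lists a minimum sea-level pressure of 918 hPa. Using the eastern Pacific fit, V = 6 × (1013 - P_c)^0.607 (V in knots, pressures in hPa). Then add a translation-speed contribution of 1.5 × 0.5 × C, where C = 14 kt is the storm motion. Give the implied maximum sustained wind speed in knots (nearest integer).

ΔP = 1013 − 918 = 95 hPa.
95^0.607 ≈ 15.866.
V ≈ 6 × 15.866 ≈ 95.2 kt.
Translation term: 1.5 × 0.5 × 14 = 10.5 kt.
Corrected V ≈ 105.7 kt → 106 kt.

106 kt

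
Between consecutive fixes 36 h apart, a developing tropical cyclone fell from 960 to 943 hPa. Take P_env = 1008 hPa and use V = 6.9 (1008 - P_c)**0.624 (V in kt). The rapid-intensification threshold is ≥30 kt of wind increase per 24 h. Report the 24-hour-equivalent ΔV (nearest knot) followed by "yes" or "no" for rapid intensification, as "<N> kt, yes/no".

V₁: ΔP = 48, V ≈ 6.9 × 48^0.624 ≈ 77.26 kt.
V₂: ΔP = 65, V ≈ 6.9 × 65^0.624 ≈ 93.35 kt.
ΔV over 36 h = 16.09 kt → 24 h equivalent = 16.09 × 24/36 ≈ 10.73 kt.
11 kt < 30 kt ⇒ not rapid intensification.

11 kt, no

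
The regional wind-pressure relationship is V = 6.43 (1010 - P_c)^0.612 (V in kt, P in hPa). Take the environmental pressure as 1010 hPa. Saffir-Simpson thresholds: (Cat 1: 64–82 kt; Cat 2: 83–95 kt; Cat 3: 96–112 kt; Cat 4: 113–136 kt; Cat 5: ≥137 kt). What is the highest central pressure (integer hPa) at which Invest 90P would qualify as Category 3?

Category 3 begins at V = 96 kt.
Required ΔP = (96/6.43)^(1/0.612) = 14.930^1.634 ≈ 82.87 hPa.
P_c ≤ 1010 − 82.87 = 927.13, so the highest integer P_c is 927 hPa.

927 hPa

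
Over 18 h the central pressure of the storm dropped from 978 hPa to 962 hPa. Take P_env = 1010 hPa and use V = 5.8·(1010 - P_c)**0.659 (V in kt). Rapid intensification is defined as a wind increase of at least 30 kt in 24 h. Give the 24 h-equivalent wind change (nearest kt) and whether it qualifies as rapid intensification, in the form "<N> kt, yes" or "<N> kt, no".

V₁: ΔP = 32, V ≈ 5.8 × 32^0.659 ≈ 56.93 kt.
V₂: ΔP = 48, V ≈ 5.8 × 48^0.659 ≈ 74.36 kt.
ΔV over 18 h = 17.43 kt → 24 h equivalent = 17.43 × 24/18 ≈ 23.24 kt.
23 kt < 30 kt ⇒ not rapid intensification.

23 kt, no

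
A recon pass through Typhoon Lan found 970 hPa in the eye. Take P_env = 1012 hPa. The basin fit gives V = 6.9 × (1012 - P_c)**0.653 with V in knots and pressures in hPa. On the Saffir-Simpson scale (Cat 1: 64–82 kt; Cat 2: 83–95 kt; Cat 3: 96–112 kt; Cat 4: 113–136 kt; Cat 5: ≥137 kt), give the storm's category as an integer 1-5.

1

ΔP = 1012 − 970 = 42 hPa.
V ≈ 6.9 × 42^0.653 = 6.9 × 11.48 ≈ 79 kt.
79 kt falls in the Category 1 band.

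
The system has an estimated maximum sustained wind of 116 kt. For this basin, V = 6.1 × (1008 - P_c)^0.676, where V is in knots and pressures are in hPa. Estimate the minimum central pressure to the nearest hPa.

930 hPa

ΔP = (V / 6.1)^(1/0.676) = (116/6.1)^1.479.
116/6.1 = 19.016; 19.016^1.479 ≈ 78.02 hPa.
P_c = 1008 − 78.02 = 929.98 ≈ 930 hPa.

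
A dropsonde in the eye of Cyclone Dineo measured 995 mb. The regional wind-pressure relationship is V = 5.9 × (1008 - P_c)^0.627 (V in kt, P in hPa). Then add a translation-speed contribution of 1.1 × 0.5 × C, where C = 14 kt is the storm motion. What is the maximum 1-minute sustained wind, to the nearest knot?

ΔP = 1008 − 995 = 13 mb.
13^0.627 ≈ 4.994.
V ≈ 5.9 × 4.994 ≈ 29.5 kt.
Translation term: 1.1 × 0.5 × 14 = 7.7 kt.
Corrected V ≈ 37.2 kt → 37 kt.

37 kt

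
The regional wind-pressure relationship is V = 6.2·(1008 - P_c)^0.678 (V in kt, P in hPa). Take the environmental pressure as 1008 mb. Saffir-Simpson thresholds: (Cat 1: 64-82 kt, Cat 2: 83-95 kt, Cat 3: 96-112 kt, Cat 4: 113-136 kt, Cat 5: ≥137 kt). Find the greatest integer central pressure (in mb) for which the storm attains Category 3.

951 mb

Category 3 begins at V = 96 kt.
Required ΔP = (96/6.2)^(1/0.678) = 15.484^1.475 ≈ 56.88 mb.
P_c ≤ 1008 − 56.88 = 951.12, so the highest integer P_c is 951 mb.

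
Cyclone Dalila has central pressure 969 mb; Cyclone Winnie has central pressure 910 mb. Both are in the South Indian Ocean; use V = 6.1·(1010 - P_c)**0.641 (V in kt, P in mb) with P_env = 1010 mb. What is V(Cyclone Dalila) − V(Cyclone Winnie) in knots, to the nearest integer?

-51 kt

Cyclone Dalila: ΔP = 41; V ≈ 6.1 × 41^0.641 ≈ 65.94 kt.
Cyclone Winnie: ΔP = 100; V ≈ 6.1 × 100^0.641 ≈ 116.77 kt.
Difference ≈ 65.94 − 116.77 = -50.83 → -51 kt.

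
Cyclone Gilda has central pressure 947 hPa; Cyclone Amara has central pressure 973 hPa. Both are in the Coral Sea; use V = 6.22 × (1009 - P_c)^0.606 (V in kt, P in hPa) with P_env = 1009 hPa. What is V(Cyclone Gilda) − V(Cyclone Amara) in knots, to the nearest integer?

21 kt

Cyclone Gilda: ΔP = 62; V ≈ 6.22 × 62^0.606 ≈ 75.85 kt.
Cyclone Amara: ΔP = 36; V ≈ 6.22 × 36^0.606 ≈ 54.56 kt.
Difference ≈ 75.85 − 54.56 = 21.29 → 21 kt.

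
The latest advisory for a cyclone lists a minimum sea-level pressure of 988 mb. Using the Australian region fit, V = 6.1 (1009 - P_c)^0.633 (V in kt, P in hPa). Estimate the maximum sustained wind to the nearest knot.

42 kt

ΔP = 1009 − 988 = 21 mb.
21^0.633 ≈ 6.870.
V ≈ 6.1 × 6.870 ≈ 41.9 kt.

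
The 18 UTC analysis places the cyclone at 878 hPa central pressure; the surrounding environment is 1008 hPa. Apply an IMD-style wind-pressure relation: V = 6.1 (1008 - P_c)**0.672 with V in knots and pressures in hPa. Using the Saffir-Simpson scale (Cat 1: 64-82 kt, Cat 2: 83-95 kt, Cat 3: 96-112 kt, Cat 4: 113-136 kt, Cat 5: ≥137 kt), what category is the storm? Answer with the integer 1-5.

5

ΔP = 1008 − 878 = 130 hPa.
V ≈ 6.1 × 130^0.672 = 6.1 × 26.34 ≈ 161 kt.
161 kt falls in the Category 5 band.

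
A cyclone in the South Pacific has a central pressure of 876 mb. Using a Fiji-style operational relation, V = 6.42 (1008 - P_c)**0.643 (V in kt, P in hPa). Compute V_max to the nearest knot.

148 kt

ΔP = 1008 − 876 = 132 mb.
132^0.643 ≈ 23.096.
V ≈ 6.42 × 23.096 ≈ 148.3 kt.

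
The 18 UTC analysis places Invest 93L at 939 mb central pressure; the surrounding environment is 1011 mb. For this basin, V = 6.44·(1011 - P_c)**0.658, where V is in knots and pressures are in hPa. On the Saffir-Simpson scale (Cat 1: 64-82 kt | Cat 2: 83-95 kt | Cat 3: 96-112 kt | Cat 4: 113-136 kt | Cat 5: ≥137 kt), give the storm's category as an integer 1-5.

ΔP = 1011 − 939 = 72 mb.
V ≈ 6.44 × 72^0.658 = 6.44 × 16.68 ≈ 107 kt.
107 kt falls in the Category 3 band.

3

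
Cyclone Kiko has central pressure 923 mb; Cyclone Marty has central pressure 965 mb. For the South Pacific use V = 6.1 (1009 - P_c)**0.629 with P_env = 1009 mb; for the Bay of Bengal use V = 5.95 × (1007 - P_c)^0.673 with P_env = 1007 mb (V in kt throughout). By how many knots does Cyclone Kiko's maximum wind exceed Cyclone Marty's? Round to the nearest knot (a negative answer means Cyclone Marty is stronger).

27 kt

Cyclone Kiko: ΔP = 86; V ≈ 6.1 × 86^0.629 ≈ 100.49 kt.
Cyclone Marty: ΔP = 42; V ≈ 5.95 × 42^0.673 ≈ 73.61 kt.
Difference ≈ 100.49 − 73.61 = 26.88 → 27 kt.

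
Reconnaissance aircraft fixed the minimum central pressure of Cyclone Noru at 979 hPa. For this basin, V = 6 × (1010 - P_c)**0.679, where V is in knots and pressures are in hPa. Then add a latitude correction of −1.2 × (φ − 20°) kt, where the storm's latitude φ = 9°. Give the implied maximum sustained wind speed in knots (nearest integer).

75 kt

ΔP = 1010 − 979 = 31 hPa.
31^0.679 ≈ 10.295.
V ≈ 6 × 10.295 ≈ 61.8 kt.
Latitude correction: −1.2 × (9 − 20) = 13.2 kt.
Corrected V ≈ 75 kt → 75 kt.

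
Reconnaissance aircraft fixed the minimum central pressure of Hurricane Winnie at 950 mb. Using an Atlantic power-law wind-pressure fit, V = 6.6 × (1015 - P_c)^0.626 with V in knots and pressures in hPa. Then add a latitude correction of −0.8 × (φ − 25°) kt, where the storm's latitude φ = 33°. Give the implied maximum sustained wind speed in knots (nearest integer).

84 kt

ΔP = 1015 − 950 = 65 mb.
65^0.626 ≈ 13.642.
V ≈ 6.6 × 13.642 ≈ 90.0 kt.
Latitude correction: −0.8 × (33 − 25) = -6.4 kt.
Corrected V ≈ 83.6 kt → 84 kt.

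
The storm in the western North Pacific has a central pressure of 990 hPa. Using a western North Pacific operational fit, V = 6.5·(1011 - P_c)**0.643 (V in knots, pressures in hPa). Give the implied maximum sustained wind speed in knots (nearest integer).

46 kt

ΔP = 1011 − 990 = 21 hPa.
21^0.643 ≈ 7.083.
V ≈ 6.5 × 7.083 ≈ 46.0 kt.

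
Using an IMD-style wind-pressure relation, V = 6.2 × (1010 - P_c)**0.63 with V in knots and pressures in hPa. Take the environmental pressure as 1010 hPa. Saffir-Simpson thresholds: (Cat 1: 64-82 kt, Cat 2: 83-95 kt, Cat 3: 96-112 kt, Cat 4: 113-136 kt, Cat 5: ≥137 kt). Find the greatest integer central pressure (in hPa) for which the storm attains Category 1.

969 hPa

Category 1 begins at V = 64 kt.
Required ΔP = (64/6.2)^(1/0.63) = 10.323^1.587 ≈ 40.66 hPa.
P_c ≤ 1010 − 40.66 = 969.34, so the highest integer P_c is 969 hPa.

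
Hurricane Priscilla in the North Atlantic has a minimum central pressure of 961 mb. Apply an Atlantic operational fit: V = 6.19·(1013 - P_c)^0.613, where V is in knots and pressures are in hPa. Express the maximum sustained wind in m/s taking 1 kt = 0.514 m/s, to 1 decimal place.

ΔP = 1013 − 961 = 52 mb.
V ≈ 6.19 × 52^0.613 = 6.19 × 11.270 ≈ 69.759 kt.
69.759 × 0.514 ≈ 35.86 m/s → 35.9 m/s.

35.9 m/s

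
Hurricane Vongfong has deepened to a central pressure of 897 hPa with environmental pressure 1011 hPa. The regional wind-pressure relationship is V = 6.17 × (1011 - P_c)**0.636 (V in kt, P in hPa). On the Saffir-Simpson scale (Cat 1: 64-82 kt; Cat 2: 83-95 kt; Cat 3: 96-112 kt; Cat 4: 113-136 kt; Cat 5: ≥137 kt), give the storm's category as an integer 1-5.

4

ΔP = 1011 − 897 = 114 hPa.
V ≈ 6.17 × 114^0.636 = 6.17 × 20.33 ≈ 125 kt.
125 kt falls in the Category 4 band.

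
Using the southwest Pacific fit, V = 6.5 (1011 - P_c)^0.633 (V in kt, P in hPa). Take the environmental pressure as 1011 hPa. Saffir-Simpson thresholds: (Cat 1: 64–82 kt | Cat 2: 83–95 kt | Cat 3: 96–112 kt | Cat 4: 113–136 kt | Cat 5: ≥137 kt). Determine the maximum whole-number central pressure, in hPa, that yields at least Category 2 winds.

955 hPa

Category 2 begins at V = 83 kt.
Required ΔP = (83/6.5)^(1/0.633) = 12.769^1.580 ≈ 55.91 hPa.
P_c ≤ 1011 − 55.91 = 955.09, so the highest integer P_c is 955 hPa.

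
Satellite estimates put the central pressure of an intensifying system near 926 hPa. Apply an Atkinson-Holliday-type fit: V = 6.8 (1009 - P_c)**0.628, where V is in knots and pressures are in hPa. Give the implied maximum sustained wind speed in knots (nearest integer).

109 kt

ΔP = 1009 − 926 = 83 hPa.
83^0.628 ≈ 16.039.
V ≈ 6.8 × 16.039 ≈ 109.1 kt.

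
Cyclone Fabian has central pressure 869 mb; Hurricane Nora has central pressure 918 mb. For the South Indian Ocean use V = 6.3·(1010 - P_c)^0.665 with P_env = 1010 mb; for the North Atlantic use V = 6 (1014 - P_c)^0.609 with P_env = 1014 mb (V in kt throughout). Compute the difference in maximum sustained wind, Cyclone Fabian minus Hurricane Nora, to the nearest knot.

Cyclone Fabian: ΔP = 141; V ≈ 6.3 × 141^0.665 ≈ 169.27 kt.
Hurricane Nora: ΔP = 96; V ≈ 6 × 96^0.609 ≈ 96.68 kt.
Difference ≈ 169.27 − 96.68 = 72.59 → 73 kt.

73 kt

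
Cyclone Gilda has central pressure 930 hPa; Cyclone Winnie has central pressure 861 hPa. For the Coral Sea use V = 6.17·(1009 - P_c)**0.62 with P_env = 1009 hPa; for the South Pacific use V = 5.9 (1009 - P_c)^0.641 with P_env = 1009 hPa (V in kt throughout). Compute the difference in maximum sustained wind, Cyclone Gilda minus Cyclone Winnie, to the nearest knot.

-53 kt

Cyclone Gilda: ΔP = 79; V ≈ 6.17 × 79^0.62 ≈ 92.64 kt.
Cyclone Winnie: ΔP = 148; V ≈ 5.9 × 148^0.641 ≈ 145.21 kt.
Difference ≈ 92.64 − 145.21 = -52.57 → -53 kt.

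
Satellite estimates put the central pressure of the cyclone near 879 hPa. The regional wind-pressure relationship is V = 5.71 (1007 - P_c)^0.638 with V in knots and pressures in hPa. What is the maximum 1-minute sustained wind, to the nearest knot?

ΔP = 1007 − 879 = 128 hPa.
128^0.638 ≈ 22.100.
V ≈ 5.71 × 22.100 ≈ 126.2 kt.

126 kt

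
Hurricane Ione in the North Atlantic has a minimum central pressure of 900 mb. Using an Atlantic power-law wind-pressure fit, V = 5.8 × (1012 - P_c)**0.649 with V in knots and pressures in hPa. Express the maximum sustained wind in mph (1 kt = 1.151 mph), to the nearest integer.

ΔP = 1012 − 900 = 112 mb.
V ≈ 5.8 × 112^0.649 = 5.8 × 21.377 ≈ 123.985 kt.
123.985 × 1.151 ≈ 142.71 mph → 143 mph.

143 mph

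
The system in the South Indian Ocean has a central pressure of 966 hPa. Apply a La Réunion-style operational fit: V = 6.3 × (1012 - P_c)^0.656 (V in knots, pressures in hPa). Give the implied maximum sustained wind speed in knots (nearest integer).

78 kt

ΔP = 1012 − 966 = 46 hPa.
46^0.656 ≈ 12.324.
V ≈ 6.3 × 12.324 ≈ 77.6 kt.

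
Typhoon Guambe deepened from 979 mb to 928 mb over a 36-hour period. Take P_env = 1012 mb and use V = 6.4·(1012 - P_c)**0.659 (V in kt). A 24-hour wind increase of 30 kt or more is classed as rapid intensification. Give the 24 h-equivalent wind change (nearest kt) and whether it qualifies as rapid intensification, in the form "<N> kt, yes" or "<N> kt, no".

V₁: ΔP = 33, V ≈ 6.4 × 33^0.659 ≈ 64.10 kt.
V₂: ΔP = 84, V ≈ 6.4 × 84^0.659 ≈ 118.65 kt.
ΔV over 36 h = 54.55 kt → 24 h equivalent = 54.55 × 24/36 ≈ 36.37 kt.
36 kt ≥ 30 kt ⇒ rapid intensification.

36 kt, yes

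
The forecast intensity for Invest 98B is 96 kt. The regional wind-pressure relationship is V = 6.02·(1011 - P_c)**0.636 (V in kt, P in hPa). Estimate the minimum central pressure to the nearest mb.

933 mb

ΔP = (V / 6.02)^(1/0.636) = (96/6.02)^1.572.
96/6.02 = 15.947; 15.947^1.572 ≈ 77.80 mb.
P_c = 1011 − 77.80 = 933.20 ≈ 933 mb.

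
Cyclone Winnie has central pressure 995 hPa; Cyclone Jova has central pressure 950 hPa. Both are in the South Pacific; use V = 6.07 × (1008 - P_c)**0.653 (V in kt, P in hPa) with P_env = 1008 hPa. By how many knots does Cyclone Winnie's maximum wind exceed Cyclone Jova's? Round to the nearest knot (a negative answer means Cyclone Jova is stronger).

-54 kt

Cyclone Winnie: ΔP = 13; V ≈ 6.07 × 13^0.653 ≈ 32.40 kt.
Cyclone Jova: ΔP = 58; V ≈ 6.07 × 58^0.653 ≈ 86.04 kt.
Difference ≈ 32.40 − 86.04 = -53.64 → -54 kt.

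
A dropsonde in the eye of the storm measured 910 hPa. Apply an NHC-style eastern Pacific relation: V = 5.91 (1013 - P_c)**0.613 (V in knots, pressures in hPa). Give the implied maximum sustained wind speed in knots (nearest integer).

101 kt

ΔP = 1013 − 910 = 103 hPa.
103^0.613 ≈ 17.134.
V ≈ 5.91 × 17.134 ≈ 101.3 kt.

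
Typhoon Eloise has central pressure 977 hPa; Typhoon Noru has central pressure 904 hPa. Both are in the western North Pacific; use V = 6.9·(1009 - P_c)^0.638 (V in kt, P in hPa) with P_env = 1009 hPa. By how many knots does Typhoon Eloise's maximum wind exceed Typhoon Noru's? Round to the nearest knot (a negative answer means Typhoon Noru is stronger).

-71 kt

Typhoon Eloise: ΔP = 32; V ≈ 6.9 × 32^0.638 ≈ 62.97 kt.
Typhoon Noru: ΔP = 105; V ≈ 6.9 × 105^0.638 ≈ 134.39 kt.
Difference ≈ 62.97 − 134.39 = -71.42 → -71 kt.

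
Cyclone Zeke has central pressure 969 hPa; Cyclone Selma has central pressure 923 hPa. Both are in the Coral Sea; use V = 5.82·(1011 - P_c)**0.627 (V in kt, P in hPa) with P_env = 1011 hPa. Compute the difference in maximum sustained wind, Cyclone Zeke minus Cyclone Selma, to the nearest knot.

-36 kt

Cyclone Zeke: ΔP = 42; V ≈ 5.82 × 42^0.627 ≈ 60.63 kt.
Cyclone Selma: ΔP = 88; V ≈ 5.82 × 88^0.627 ≈ 96.41 kt.
Difference ≈ 60.63 − 96.41 = -35.78 → -36 kt.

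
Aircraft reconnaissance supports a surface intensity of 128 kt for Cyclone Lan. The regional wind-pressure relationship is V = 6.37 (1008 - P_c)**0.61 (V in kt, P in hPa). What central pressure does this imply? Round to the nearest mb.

ΔP = (V / 6.37)^(1/0.61) = (128/6.37)^1.639.
128/6.37 = 20.094; 20.094^1.639 ≈ 136.83 mb.
P_c = 1008 − 136.83 = 871.17 ≈ 871 mb.

871 mb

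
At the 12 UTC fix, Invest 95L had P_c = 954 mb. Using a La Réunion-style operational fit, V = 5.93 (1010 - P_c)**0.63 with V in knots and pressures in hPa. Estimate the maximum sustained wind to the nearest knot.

ΔP = 1010 − 954 = 56 mb.
56^0.63 ≈ 12.629.
V ≈ 5.93 × 12.629 ≈ 74.9 kt.

75 kt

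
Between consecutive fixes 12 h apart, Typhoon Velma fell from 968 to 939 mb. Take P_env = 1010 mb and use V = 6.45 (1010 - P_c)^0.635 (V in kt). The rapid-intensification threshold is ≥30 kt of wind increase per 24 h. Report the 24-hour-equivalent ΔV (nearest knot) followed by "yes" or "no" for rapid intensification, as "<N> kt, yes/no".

55 kt, yes

V₁: ΔP = 42, V ≈ 6.45 × 42^0.635 ≈ 69.23 kt.
V₂: ΔP = 71, V ≈ 6.45 × 71^0.635 ≈ 96.63 kt.
ΔV over 12 h = 27.40 kt → 24 h equivalent = 27.40 × 24/12 ≈ 54.80 kt.
55 kt ≥ 30 kt ⇒ rapid intensification.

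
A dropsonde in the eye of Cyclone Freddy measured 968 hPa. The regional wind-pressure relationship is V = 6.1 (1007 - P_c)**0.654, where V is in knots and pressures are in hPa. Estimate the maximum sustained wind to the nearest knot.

67 kt

ΔP = 1007 − 968 = 39 hPa.
39^0.654 ≈ 10.979.
V ≈ 6.1 × 10.979 ≈ 67.0 kt.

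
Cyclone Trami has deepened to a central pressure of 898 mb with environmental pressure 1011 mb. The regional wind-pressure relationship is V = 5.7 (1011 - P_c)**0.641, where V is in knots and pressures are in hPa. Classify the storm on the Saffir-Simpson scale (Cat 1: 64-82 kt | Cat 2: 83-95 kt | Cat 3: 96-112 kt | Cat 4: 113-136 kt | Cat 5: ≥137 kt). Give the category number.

4

ΔP = 1011 − 898 = 113 mb.
V ≈ 5.7 × 113^0.641 = 5.7 × 20.70 ≈ 118 kt.
118 kt falls in the Category 4 band.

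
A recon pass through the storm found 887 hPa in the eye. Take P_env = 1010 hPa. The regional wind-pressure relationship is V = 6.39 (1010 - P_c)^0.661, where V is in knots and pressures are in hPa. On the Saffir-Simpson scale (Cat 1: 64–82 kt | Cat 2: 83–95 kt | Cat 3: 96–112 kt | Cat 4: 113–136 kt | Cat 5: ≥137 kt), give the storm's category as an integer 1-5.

ΔP = 1010 − 887 = 123 hPa.
V ≈ 6.39 × 123^0.661 = 6.39 × 24.07 ≈ 154 kt.
154 kt falls in the Category 5 band.

5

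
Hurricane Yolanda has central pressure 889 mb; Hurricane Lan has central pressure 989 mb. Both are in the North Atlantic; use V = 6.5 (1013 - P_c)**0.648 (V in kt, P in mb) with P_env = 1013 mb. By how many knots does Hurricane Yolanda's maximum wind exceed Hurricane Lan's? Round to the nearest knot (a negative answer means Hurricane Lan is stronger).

Hurricane Yolanda: ΔP = 124; V ≈ 6.5 × 124^0.648 ≈ 147.72 kt.
Hurricane Lan: ΔP = 24; V ≈ 6.5 × 24^0.648 ≈ 50.97 kt.
Difference ≈ 147.72 − 50.97 = 96.75 → 97 kt.

97 kt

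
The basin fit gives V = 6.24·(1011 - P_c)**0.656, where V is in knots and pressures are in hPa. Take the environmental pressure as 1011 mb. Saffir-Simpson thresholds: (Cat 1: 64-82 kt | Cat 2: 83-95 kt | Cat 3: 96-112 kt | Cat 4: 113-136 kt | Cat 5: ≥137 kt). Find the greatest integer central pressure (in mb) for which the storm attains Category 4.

928 mb

Category 4 begins at V = 113 kt.
Required ΔP = (113/6.24)^(1/0.656) = 18.109^1.524 ≈ 82.70 mb.
P_c ≤ 1011 − 82.70 = 928.30, so the highest integer P_c is 928 mb.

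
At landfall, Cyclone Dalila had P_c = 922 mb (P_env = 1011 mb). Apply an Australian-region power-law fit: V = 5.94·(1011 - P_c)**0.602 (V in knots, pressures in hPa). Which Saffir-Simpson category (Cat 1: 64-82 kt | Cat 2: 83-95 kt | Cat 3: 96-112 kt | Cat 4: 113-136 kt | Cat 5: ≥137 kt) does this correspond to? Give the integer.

ΔP = 1011 − 922 = 89 mb.
V ≈ 5.94 × 89^0.602 = 5.94 × 14.91 ≈ 89 kt.
89 kt falls in the Category 2 band.

2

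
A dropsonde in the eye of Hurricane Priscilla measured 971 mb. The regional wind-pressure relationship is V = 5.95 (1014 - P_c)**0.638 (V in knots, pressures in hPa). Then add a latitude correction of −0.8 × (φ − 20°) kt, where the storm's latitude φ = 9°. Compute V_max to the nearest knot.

ΔP = 1014 − 971 = 43 mb.
43^0.638 ≈ 11.019.
V ≈ 5.95 × 11.019 ≈ 65.6 kt.
Latitude correction: −0.8 × (9 − 20) = 8.8 kt.
Corrected V ≈ 74.4 kt → 74 kt.

74 kt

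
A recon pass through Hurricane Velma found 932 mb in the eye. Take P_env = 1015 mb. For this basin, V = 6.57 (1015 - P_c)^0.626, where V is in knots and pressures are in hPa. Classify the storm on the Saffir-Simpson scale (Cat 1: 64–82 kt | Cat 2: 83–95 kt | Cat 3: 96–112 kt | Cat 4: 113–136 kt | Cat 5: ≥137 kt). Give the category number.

ΔP = 1015 − 932 = 83 mb.
V ≈ 6.57 × 83^0.626 = 6.57 × 15.90 ≈ 104 kt.
104 kt falls in the Category 3 band.

3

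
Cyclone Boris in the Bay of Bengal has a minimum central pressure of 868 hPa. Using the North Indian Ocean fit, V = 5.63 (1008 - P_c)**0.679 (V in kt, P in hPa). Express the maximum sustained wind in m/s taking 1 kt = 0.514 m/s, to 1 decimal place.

82.9 m/s

ΔP = 1008 − 868 = 140 hPa.
V ≈ 5.63 × 140^0.679 = 5.63 × 28.656 ≈ 161.335 kt.
161.335 × 0.514 ≈ 82.93 m/s → 82.9 m/s.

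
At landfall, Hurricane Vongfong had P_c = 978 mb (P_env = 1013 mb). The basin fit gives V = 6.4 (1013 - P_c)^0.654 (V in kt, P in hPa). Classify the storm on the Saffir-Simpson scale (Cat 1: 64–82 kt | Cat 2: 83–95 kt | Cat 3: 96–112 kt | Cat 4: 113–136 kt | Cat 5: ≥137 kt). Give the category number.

ΔP = 1013 − 978 = 35 mb.
V ≈ 6.4 × 35^0.654 = 6.4 × 10.23 ≈ 65 kt.
65 kt falls in the Category 1 band.

1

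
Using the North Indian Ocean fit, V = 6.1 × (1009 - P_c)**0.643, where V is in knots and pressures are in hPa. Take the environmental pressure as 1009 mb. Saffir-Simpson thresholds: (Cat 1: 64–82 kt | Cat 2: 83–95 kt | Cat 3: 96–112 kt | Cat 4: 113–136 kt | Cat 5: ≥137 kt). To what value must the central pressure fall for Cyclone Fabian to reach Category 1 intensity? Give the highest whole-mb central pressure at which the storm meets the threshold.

970 mb

Category 1 begins at V = 64 kt.
Required ΔP = (64/6.1)^(1/0.643) = 10.492^1.555 ≈ 38.69 mb.
P_c ≤ 1009 − 38.69 = 970.31, so the highest integer P_c is 970 mb.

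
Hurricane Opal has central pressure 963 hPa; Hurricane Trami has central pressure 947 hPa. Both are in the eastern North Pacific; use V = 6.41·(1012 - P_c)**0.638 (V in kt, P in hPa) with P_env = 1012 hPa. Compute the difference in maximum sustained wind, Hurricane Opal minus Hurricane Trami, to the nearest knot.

Hurricane Opal: ΔP = 49; V ≈ 6.41 × 49^0.638 ≈ 76.77 kt.
Hurricane Trami: ΔP = 65; V ≈ 6.41 × 65^0.638 ≈ 91.94 kt.
Difference ≈ 76.77 − 91.94 = -15.17 → -15 kt.

-15 kt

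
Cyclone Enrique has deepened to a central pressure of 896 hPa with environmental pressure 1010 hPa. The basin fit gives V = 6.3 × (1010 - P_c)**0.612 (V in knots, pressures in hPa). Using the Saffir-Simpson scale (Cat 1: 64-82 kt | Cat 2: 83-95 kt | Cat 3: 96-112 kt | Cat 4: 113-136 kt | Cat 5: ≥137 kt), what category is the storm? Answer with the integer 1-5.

4

ΔP = 1010 − 896 = 114 hPa.
V ≈ 6.3 × 114^0.612 = 6.3 × 18.15 ≈ 114 kt.
114 kt falls in the Category 4 band.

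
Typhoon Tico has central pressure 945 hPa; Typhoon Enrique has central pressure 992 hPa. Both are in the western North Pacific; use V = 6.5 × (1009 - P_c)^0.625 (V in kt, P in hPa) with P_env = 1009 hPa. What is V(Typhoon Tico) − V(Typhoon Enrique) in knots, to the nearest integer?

Typhoon Tico: ΔP = 64; V ≈ 6.5 × 64^0.625 ≈ 87.45 kt.
Typhoon Enrique: ΔP = 17; V ≈ 6.5 × 17^0.625 ≈ 38.19 kt.
Difference ≈ 87.45 − 38.19 = 49.26 → 49 kt.

49 kt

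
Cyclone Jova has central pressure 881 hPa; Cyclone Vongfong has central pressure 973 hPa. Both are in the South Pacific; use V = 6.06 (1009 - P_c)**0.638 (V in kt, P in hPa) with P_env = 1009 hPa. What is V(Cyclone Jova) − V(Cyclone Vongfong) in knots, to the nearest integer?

74 kt

Cyclone Jova: ΔP = 128; V ≈ 6.06 × 128^0.638 ≈ 133.93 kt.
Cyclone Vongfong: ΔP = 36; V ≈ 6.06 × 36^0.638 ≈ 59.62 kt.
Difference ≈ 133.93 − 59.62 = 74.31 → 74 kt.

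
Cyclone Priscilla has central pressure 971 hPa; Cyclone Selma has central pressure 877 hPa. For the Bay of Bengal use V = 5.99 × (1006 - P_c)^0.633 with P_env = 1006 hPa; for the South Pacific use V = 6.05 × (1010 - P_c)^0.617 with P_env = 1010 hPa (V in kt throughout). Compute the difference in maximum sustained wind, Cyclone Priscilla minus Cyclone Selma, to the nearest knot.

-67 kt

Cyclone Priscilla: ΔP = 35; V ≈ 5.99 × 35^0.633 ≈ 56.86 kt.
Cyclone Selma: ΔP = 133; V ≈ 6.05 × 133^0.617 ≈ 123.64 kt.
Difference ≈ 56.86 − 123.64 = -66.78 → -67 kt.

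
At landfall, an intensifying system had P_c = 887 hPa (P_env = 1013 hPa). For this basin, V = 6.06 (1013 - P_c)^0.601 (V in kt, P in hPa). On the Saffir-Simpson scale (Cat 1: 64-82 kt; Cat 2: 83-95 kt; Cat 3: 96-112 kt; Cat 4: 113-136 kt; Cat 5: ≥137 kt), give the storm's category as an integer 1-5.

3

ΔP = 1013 − 887 = 126 hPa.
V ≈ 6.06 × 126^0.601 = 6.06 × 18.29 ≈ 111 kt.
111 kt falls in the Category 3 band.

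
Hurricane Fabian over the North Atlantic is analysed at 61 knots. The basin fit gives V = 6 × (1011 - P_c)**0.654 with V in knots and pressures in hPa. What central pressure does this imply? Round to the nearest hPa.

976 hPa

ΔP = (V / 6)^(1/0.654) = (61/6)^1.529.
61/6 = 10.167; 10.167^1.529 ≈ 34.68 hPa.
P_c = 1011 − 34.68 = 976.32 ≈ 976 hPa.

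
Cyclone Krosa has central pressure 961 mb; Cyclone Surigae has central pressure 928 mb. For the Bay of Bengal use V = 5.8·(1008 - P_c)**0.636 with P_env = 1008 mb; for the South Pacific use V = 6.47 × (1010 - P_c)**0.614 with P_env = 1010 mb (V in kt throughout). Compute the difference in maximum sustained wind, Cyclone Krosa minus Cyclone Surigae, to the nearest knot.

Cyclone Krosa: ΔP = 47; V ≈ 5.8 × 47^0.636 ≈ 67.12 kt.
Cyclone Surigae: ΔP = 82; V ≈ 6.47 × 82^0.614 ≈ 96.82 kt.
Difference ≈ 67.12 − 96.82 = -29.70 → -30 kt.

-30 kt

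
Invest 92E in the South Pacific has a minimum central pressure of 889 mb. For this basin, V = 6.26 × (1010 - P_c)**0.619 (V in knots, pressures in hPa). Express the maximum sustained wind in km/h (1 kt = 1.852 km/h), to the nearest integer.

ΔP = 1010 − 889 = 121 mb.
V ≈ 6.26 × 121^0.619 = 6.26 × 19.465 ≈ 121.848 kt.
121.848 × 1.852 ≈ 225.66 km/h → 226 km/h.

226 km/h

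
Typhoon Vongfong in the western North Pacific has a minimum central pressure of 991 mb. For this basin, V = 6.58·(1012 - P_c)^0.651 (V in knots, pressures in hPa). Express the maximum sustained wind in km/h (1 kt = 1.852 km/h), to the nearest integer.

88 km/h

ΔP = 1012 − 991 = 21 mb.
V ≈ 6.58 × 21^0.651 = 6.58 × 7.257 ≈ 47.752 kt.
47.752 × 1.852 ≈ 88.44 km/h → 88 km/h.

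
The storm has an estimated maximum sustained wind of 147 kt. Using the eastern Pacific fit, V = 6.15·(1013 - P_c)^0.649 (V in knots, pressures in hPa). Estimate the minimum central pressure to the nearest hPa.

ΔP = (V / 6.15)^(1/0.649) = (147/6.15)^1.541.
147/6.15 = 23.902; 23.902^1.541 ≈ 133.03 hPa.
P_c = 1013 − 133.03 = 879.97 ≈ 880 hPa.

880 hPa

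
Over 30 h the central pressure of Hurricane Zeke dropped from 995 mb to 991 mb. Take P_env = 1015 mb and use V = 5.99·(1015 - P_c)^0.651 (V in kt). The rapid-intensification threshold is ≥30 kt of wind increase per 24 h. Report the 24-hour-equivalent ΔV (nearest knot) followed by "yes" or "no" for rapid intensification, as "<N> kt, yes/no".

V₁: ΔP = 20, V ≈ 5.99 × 20^0.651 ≈ 42.11 kt.
V₂: ΔP = 24, V ≈ 5.99 × 24^0.651 ≈ 47.42 kt.
ΔV over 30 h = 5.31 kt → 24 h equivalent = 5.31 × 24/30 ≈ 4.25 kt.
4 kt < 30 kt ⇒ not rapid intensification.

4 kt, no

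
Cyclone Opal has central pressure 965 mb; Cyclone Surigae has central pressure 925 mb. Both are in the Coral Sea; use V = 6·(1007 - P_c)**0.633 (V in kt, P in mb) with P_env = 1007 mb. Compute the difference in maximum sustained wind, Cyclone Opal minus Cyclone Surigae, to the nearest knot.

-34 kt

Cyclone Opal: ΔP = 42; V ≈ 6 × 42^0.633 ≈ 63.92 kt.
Cyclone Surigae: ΔP = 82; V ≈ 6 × 82^0.633 ≈ 97.63 kt.
Difference ≈ 63.92 − 97.63 = -33.71 → -34 kt.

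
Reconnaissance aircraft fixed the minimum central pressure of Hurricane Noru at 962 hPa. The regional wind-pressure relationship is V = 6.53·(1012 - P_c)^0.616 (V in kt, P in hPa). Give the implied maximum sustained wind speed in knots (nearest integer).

ΔP = 1012 − 962 = 50 hPa.
50^0.616 ≈ 11.132.
V ≈ 6.53 × 11.132 ≈ 72.7 kt.

73 kt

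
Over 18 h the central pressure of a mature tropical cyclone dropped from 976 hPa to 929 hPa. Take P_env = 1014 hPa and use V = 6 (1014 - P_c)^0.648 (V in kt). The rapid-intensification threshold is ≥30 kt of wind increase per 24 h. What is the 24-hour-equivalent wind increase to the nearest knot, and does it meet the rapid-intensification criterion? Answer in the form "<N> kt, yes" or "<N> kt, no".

V₁: ΔP = 38, V ≈ 6 × 38^0.648 ≈ 63.37 kt.
V₂: ΔP = 85, V ≈ 6 × 85^0.648 ≈ 106.76 kt.
ΔV over 18 h = 43.39 kt → 24 h equivalent = 43.39 × 24/18 ≈ 57.85 kt.
58 kt ≥ 30 kt ⇒ rapid intensification.

58 kt, yes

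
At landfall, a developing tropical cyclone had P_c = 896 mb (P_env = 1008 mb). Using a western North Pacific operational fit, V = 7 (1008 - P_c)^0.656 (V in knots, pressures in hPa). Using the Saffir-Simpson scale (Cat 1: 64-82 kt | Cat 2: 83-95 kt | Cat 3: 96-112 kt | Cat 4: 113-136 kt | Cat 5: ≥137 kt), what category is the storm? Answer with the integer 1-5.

5

ΔP = 1008 − 896 = 112 mb.
V ≈ 7 × 112^0.656 = 7 × 22.09 ≈ 155 kt.
155 kt falls in the Category 5 band.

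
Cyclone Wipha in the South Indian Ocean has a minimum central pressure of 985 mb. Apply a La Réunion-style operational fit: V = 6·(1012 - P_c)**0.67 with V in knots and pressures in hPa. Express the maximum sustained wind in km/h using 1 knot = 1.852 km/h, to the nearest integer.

ΔP = 1012 − 985 = 27 mb.
V ≈ 6 × 27^0.67 = 6 × 9.099 ≈ 54.597 kt.
54.597 × 1.852 ≈ 101.11 km/h → 101 km/h.

101 km/h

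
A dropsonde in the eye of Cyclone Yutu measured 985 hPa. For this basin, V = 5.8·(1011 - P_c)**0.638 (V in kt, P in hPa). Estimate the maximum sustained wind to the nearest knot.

ΔP = 1011 − 985 = 26 hPa.
26^0.638 ≈ 7.994.
V ≈ 5.8 × 7.994 ≈ 46.4 kt.

46 kt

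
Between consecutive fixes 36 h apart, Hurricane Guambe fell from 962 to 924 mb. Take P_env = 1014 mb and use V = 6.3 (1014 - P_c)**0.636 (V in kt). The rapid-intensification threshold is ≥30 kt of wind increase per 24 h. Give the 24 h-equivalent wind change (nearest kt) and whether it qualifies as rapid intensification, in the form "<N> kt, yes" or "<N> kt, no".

V₁: ΔP = 52, V ≈ 6.3 × 52^0.636 ≈ 77.75 kt.
V₂: ΔP = 90, V ≈ 6.3 × 90^0.636 ≈ 110.21 kt.
ΔV over 36 h = 32.46 kt → 24 h equivalent = 32.46 × 24/36 ≈ 21.64 kt.
22 kt < 30 kt ⇒ not rapid intensification.

22 kt, no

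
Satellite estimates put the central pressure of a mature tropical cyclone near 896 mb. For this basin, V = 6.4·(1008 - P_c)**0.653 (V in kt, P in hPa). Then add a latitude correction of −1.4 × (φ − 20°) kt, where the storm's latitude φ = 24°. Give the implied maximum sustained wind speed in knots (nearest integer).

ΔP = 1008 − 896 = 112 mb.
112^0.653 ≈ 21.784.
V ≈ 6.4 × 21.784 ≈ 139.4 kt.
Latitude correction: −1.4 × (24 − 20) = -5.6 kt.
Corrected V ≈ 133.8 kt → 134 kt.

134 kt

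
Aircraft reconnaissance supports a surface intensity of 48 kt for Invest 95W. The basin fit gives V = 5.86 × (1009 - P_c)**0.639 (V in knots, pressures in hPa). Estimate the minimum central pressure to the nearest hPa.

ΔP = (V / 5.86)^(1/0.639) = (48/5.86)^1.565.
48/5.86 = 8.191; 8.191^1.565 ≈ 26.87 hPa.
P_c = 1009 − 26.87 = 982.13 ≈ 982 hPa.

982 hPa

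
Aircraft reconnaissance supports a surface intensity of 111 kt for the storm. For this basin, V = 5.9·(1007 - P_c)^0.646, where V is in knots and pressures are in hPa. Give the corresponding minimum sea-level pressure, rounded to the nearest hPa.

913 hPa

ΔP = (V / 5.9)^(1/0.646) = (111/5.9)^1.548.
111/5.9 = 18.814; 18.814^1.548 ≈ 93.94 hPa.
P_c = 1007 − 93.94 = 913.06 ≈ 913 hPa.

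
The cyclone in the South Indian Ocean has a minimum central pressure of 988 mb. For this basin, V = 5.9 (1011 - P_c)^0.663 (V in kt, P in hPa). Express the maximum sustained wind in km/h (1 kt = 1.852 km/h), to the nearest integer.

ΔP = 1011 − 988 = 23 mb.
V ≈ 5.9 × 23^0.663 = 5.9 × 7.995 ≈ 47.171 kt.
47.171 × 1.852 ≈ 87.36 km/h → 87 km/h.

87 km/h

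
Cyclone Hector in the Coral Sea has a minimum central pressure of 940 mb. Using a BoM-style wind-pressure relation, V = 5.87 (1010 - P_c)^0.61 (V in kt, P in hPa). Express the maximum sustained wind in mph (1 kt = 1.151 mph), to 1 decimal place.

ΔP = 1010 − 940 = 70 mb.
V ≈ 5.87 × 70^0.61 = 5.87 × 13.351 ≈ 78.370 kt.
78.370 × 1.151 ≈ 90.20 mph → 90.2 mph.

90.2 mph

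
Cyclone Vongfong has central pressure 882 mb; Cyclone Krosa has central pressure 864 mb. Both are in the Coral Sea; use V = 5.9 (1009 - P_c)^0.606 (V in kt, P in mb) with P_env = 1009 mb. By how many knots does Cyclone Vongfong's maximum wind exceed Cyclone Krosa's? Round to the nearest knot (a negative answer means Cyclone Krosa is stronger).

-9 kt

Cyclone Vongfong: ΔP = 127; V ≈ 5.9 × 127^0.606 ≈ 111.11 kt.
Cyclone Krosa: ΔP = 145; V ≈ 5.9 × 145^0.606 ≈ 120.40 kt.
Difference ≈ 111.11 − 120.40 = -9.29 → -9 kt.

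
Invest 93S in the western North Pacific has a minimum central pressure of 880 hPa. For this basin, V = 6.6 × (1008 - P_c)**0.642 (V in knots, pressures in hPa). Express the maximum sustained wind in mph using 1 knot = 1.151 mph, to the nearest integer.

171 mph

ΔP = 1008 − 880 = 128 hPa.
V ≈ 6.6 × 128^0.642 = 6.6 × 22.534 ≈ 148.721 kt.
148.721 × 1.151 ≈ 171.18 mph → 171 mph.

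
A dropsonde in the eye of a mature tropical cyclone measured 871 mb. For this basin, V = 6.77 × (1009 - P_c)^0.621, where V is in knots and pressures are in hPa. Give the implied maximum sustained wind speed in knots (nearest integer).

144 kt

ΔP = 1009 − 871 = 138 mb.
138^0.621 ≈ 21.324.
V ≈ 6.77 × 21.324 ≈ 144.4 kt.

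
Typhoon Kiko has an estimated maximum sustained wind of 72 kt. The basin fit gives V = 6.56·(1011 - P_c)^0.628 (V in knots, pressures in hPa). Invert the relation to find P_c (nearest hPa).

ΔP = (V / 6.56)^(1/0.628) = (72/6.56)^1.592.
72/6.56 = 10.976; 10.976^1.592 ≈ 45.37 hPa.
P_c = 1011 − 45.37 = 965.63 ≈ 966 hPa.

966 hPa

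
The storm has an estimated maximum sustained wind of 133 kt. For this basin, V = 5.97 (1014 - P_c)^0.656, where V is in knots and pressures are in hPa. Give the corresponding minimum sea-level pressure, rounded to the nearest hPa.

901 hPa

ΔP = (V / 5.97)^(1/0.656) = (133/5.97)^1.524.
133/5.97 = 22.278; 22.278^1.524 ≈ 113.42 hPa.
P_c = 1014 − 113.42 = 900.58 ≈ 901 hPa.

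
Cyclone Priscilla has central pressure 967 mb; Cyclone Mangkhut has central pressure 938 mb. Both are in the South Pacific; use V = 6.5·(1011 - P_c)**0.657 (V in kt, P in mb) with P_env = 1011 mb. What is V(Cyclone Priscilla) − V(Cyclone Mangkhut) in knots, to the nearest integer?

-31 kt

Cyclone Priscilla: ΔP = 44; V ≈ 6.5 × 44^0.657 ≈ 78.10 kt.
Cyclone Mangkhut: ΔP = 73; V ≈ 6.5 × 73^0.657 ≈ 108.92 kt.
Difference ≈ 78.10 − 108.92 = -30.82 → -31 kt.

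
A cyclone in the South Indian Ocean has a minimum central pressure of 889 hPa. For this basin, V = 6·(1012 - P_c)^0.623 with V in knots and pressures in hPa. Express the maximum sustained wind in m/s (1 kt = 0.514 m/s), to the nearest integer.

ΔP = 1012 − 889 = 123 hPa.
V ≈ 6 × 123^0.623 = 6 × 20.045 ≈ 120.271 kt.
120.271 × 0.514 ≈ 61.82 m/s → 62 m/s.

62 m/s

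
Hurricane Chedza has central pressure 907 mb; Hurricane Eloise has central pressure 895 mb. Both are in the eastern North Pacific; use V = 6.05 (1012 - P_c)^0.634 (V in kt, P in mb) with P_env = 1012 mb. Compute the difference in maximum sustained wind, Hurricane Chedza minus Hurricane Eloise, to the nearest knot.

-8 kt

Hurricane Chedza: ΔP = 105; V ≈ 6.05 × 105^0.634 ≈ 115.66 kt.
Hurricane Eloise: ΔP = 117; V ≈ 6.05 × 117^0.634 ≈ 123.88 kt.
Difference ≈ 115.66 − 123.88 = -8.22 → -8 kt.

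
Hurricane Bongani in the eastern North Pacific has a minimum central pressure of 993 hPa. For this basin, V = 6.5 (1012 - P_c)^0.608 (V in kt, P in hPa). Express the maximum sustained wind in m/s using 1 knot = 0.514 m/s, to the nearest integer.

ΔP = 1012 − 993 = 19 hPa.
V ≈ 6.5 × 19^0.608 = 6.5 × 5.991 ≈ 38.940 kt.
38.940 × 0.514 ≈ 20.02 m/s → 20 m/s.

20 m/s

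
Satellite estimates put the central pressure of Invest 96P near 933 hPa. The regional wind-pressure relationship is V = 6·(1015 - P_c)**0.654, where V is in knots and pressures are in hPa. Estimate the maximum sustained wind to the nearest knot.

ΔP = 1015 − 933 = 82 hPa.
82^0.654 ≈ 17.850.
V ≈ 6 × 17.850 ≈ 107.1 kt.

107 kt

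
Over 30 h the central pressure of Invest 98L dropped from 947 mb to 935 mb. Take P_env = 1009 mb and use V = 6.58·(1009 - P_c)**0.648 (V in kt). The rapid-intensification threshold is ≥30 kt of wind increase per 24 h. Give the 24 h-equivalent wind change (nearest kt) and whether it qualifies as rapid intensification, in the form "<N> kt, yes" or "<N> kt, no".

V₁: ΔP = 62, V ≈ 6.58 × 62^0.648 ≈ 95.43 kt.
V₂: ΔP = 74, V ≈ 6.58 × 74^0.648 ≈ 107.03 kt.
ΔV over 30 h = 11.60 kt → 24 h equivalent = 11.60 × 24/30 ≈ 9.28 kt.
9 kt < 30 kt ⇒ not rapid intensification.

9 kt, no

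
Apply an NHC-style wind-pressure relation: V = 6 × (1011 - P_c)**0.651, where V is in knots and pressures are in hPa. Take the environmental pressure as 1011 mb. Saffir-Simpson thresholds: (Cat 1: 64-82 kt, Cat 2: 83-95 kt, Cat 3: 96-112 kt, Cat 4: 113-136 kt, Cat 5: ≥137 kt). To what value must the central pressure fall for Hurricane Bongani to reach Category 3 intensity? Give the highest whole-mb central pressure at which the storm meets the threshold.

Category 3 begins at V = 96 kt.
Required ΔP = (96/6)^(1/0.651) = 16.000^1.536 ≈ 70.74 mb.
P_c ≤ 1011 − 70.74 = 940.26, so the highest integer P_c is 940 mb.

940 mb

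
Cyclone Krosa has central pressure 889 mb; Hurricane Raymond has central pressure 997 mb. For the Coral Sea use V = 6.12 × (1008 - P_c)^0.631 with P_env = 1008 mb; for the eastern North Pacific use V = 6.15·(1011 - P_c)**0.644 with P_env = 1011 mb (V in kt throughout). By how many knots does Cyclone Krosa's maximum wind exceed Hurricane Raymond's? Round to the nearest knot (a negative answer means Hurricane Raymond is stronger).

Cyclone Krosa: ΔP = 119; V ≈ 6.12 × 119^0.631 ≈ 124.86 kt.
Hurricane Raymond: ΔP = 14; V ≈ 6.15 × 14^0.644 ≈ 33.65 kt.
Difference ≈ 124.86 − 33.65 = 91.21 → 91 kt.

91 kt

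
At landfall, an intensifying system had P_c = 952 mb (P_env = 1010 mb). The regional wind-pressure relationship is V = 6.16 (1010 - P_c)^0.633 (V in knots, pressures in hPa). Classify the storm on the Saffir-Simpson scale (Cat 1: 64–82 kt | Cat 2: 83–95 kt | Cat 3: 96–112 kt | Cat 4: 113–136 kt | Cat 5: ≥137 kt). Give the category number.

1

ΔP = 1010 − 952 = 58 mb.
V ≈ 6.16 × 58^0.633 = 6.16 × 13.07 ≈ 81 kt.
81 kt falls in the Category 1 band.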